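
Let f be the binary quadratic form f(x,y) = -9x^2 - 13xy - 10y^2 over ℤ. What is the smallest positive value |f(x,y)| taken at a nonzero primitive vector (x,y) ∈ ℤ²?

translate: b→-5 (≡13 mod 18), so (9,13,10)→(9,-5,6)
flip: (9,-5,6)→(6,5,9)
reduced (well bottom): (6,5,9) with a≤c, −a<b≤a
well minimum |f| = |-6| = 6 (negative-definite)

6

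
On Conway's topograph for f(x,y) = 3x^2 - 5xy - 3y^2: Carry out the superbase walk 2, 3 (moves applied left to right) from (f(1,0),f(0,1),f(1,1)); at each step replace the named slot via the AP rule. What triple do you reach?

start (3,-3,-5) = (f(1,0),f(0,1),f(1,1))
replace slot 2: 2·(3+(-5)) − (-3) = -1 → (3,-1,-5)
replace slot 3: 2·(3+(-1)) − (-5) = 9 → (3,-1,9)

3,-1,9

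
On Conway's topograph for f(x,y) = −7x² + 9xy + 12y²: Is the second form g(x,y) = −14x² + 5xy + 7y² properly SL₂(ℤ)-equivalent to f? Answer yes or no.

D₁ = 417, D₂ = 417
river cycle of f (length 18): (12, 15, -4), (-4, 17, 8), (8, 15, -6), (-6, 9, 14), (14, 19, -1), (-1, 19, 14), (14, 9, -6), (-6, 15, 8), (8, 17, -4), (-4, 15, 12), … (8 more)
river cycle of g (length 18): (7, 9, -12), (-12, 15, 4), (4, 17, -8), (-8, 15, 6), (6, 9, -14), (-14, 19, 1), (1, 19, -14), (-14, 9, 6), (6, 15, -8), (-8, 17, 4), … (8 more)
cycles differ ⇒ inequivalent

no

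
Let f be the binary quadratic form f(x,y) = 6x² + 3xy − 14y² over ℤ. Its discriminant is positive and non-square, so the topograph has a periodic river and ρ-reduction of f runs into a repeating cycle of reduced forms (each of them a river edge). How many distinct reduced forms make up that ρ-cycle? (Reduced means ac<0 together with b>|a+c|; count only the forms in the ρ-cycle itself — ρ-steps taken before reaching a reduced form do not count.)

D = 345, ⌊√D⌋ = 18
descent: ρ → (-14,-3,6)
descent: ρ → (6,15,-5)  [lands on river]
river: ρ → (-5,15,6)
river: ρ → (6,9,-11)
river: ρ → (-11,13,4)
river: ρ → (4,11,-14)
river: ρ → (-14,17,1)
river: ρ → (1,17,-14)
river: ρ → (-14,11,4)
river: ρ → (4,13,-11)
river: ρ → (-11,9,6)
ρ-cycle length = 10 (tail of 2 descent steps not counted)

10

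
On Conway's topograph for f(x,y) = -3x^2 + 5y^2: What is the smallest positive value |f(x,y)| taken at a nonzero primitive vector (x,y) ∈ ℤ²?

descent: ρ → (5,0,-3)
descent: ρ → (-3,6,2)  [lands on river]
river: ρ → (2,6,-3)
closes: descent 2, river 2
min |a| on river = 2

2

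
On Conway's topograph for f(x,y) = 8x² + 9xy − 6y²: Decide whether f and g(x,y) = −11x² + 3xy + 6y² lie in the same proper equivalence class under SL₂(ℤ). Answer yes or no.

D₁ = 273, D₂ = 273
river cycle of f (length 8): (-6, 15, 2), (2, 13, -13), (-13, 13, 2), (2, 15, -6), (-6, 9, 8), (8, 7, -7), (-7, 7, 8), (8, 9, -6)
river cycle of g (length 8): (6, 9, -8), (-8, 7, 7), (7, 7, -8), (-8, 9, 6), (6, 15, -2), (-2, 13, 13), (13, 13, -2), (-2, 15, 6)
cycles differ ⇒ inequivalent

no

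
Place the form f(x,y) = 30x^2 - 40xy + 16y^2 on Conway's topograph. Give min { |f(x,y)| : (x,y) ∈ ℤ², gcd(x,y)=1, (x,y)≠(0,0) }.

translate: b→20 (≡-40 mod 60), so (30,-40,16)→(30,20,6)
flip: (30,20,6)→(6,-20,30)
translate: b→4 (≡-20 mod 12), so (6,-20,30)→(6,4,14)
reduced (well bottom): (6,4,14) with a≤c, −a<b≤a
well minimum = a = 6

6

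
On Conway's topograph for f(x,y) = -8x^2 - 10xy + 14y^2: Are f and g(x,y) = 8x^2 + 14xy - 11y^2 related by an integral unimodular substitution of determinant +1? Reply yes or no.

D₁ = 548, D₂ = 548
river cycle of f (length 14): (14, 10, -8), (-8, 22, 2), (2, 22, -8), (-8, 10, 14), (14, 18, -4), (-4, 22, 4), (4, 18, -14), (-14, 10, 8), (8, 22, -2), (-2, 22, 8), … (4 more)
river cycle of g (length 18): (-11, 8, 11), (11, 14, -8), (-8, 18, 7), (7, 10, -16), (-16, 22, 1), (1, 22, -16), (-16, 10, 7), (7, 18, -8), (-8, 14, 11), (11, 8, -11), … (8 more)
cycles differ ⇒ inequivalent

no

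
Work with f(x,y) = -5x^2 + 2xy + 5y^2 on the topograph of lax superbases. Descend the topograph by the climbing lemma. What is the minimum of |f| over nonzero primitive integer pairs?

river: ρ → (5,8,-2)
river: ρ → (-2,8,5)
river: ρ → (5,2,-5)
river: ρ → (-5,8,2)
river: ρ → (2,8,-5)
river: ρ → (-5,2,5)
closes: descent 0, river 6
min |a| on river = 2

2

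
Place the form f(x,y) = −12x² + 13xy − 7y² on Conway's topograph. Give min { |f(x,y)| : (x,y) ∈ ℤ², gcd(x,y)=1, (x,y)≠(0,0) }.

translate: b→11 (≡-13 mod 24), so (12,-13,7)→(12,11,6)
flip: (12,11,6)→(6,-11,12)
translate: b→1 (≡-11 mod 12), so (6,-11,12)→(6,1,7)
reduced (well bottom): (6,1,7) with a≤c, −a<b≤a
well minimum |f| = |-6| = 6 (negative-definite)

6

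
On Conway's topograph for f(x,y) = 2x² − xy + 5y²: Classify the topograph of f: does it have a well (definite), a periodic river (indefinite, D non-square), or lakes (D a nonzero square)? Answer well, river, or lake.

D = b²−4ac = (-1)² − 4·2·5 = -39
D < 0 ⇒ definite ⇒ every region one sign ⇒ single well

well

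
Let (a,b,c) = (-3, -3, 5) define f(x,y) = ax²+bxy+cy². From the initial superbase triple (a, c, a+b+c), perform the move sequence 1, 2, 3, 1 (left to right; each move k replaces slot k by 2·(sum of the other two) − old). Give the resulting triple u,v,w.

start (-3,5,-1) = (f(1,0),f(0,1),f(1,1))
replace slot 1: 2·(5+(-1)) − (-3) = 11 → (11,5,-1)
replace slot 2: 2·(11+(-1)) − 5 = 15 → (11,15,-1)
replace slot 3: 2·(11+15) − (-1) = 53 → (11,15,53)
replace slot 1: 2·(15+53) − 11 = 125 → (125,15,53)

125,15,53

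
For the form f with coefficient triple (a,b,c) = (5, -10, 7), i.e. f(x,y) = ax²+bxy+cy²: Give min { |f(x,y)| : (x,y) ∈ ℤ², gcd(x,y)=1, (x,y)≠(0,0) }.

translate: b→0 (≡-10 mod 10), so (5,-10,7)→(5,0,2)
flip: (5,0,2)→(2,0,5)
reduced (well bottom): (2,0,5) with a≤c, −a<b≤a
well minimum = a = 2

2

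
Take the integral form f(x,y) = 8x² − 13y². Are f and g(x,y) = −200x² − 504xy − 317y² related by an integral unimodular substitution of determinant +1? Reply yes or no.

D₁ = 416, D₂ = 416
river cycle of f (length 6): (8, 16, -5), (-5, 14, 11), (11, 8, -8), (-8, 8, 11), (11, 14, -5), (-5, 16, 8)
river cycle of g (length 6): (8, 16, -5), (-5, 14, 11), (11, 8, -8), (-8, 8, 11), (11, 14, -5), (-5, 16, 8)
cycles coincide ⇒ equivalent

yes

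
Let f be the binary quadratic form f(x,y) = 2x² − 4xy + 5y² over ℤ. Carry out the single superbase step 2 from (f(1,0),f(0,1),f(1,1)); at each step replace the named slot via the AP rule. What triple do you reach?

start (2,5,3) = (f(1,0),f(0,1),f(1,1))
replace slot 2: 2·(2+3) − 5 = 5 → (2,5,3)

2,5,3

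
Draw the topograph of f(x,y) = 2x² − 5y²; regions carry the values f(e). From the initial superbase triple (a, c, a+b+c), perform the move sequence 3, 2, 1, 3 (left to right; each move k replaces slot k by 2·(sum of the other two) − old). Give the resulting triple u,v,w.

start (2,-5,-3) = (f(1,0),f(0,1),f(1,1))
replace slot 3: 2·(2+(-5)) − (-3) = -3 → (2,-5,-3)
replace slot 2: 2·(2+(-3)) − (-5) = 3 → (2,3,-3)
replace slot 1: 2·(3+(-3)) − 2 = -2 → (-2,3,-3)
replace slot 3: 2·((-2)+3) − (-3) = 5 → (-2,3,5)

-2,3,5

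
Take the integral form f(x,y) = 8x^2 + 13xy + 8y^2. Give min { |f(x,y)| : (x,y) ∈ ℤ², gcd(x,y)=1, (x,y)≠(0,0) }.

translate: b→-3 (≡13 mod 16), so (8,13,8)→(8,-3,3)
flip: (8,-3,3)→(3,3,8)
reduced (well bottom): (3,3,8) with a≤c, −a<b≤a
well minimum = a = 3

3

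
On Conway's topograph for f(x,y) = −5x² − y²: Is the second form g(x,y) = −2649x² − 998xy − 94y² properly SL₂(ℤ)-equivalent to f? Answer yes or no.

D₁ = -20, D₂ = -20
f is negative-definite; reduce −f:
−f: flip: (5,0,1)→(1,0,5)
−f: reduced (well bottom): (1,0,5) with a≤c, −a<b≤a
flip sign back: reduced form of f is (-1,0,-5)
g is negative-definite; reduce −g:
−g: flip: (2649,998,94)→(94,-998,2649)
−g: translate: b→-58 (≡-998 mod 188), so (94,-998,2649)→(94,-58,9)
−g: flip: (94,-58,9)→(9,58,94)
−g: translate: b→4 (≡58 mod 18), so (9,58,94)→(9,4,1)
−g: flip: (9,4,1)→(1,-4,9)
−g: translate: b→0 (≡-4 mod 2), so (1,-4,9)→(1,0,5)
−g: reduced (well bottom): (1,0,5) with a≤c, −a<b≤a
flip sign back: reduced form of g is (-1,0,-5)
reduced forms (-1, 0, -5) vs (-1, 0, -5) ⇒ equivalent

yes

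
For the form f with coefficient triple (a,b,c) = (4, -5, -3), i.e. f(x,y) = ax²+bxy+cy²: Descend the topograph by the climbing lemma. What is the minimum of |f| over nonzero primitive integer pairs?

descent: ρ → (-3,5,4)  [lands on river]
river: ρ → (4,3,-4)
river: ρ → (-4,5,3)
river: ρ → (3,7,-2)
river: ρ → (-2,5,6)
river: ρ → (6,7,-1)
river: ρ → (-1,7,6)
river: ρ → (6,5,-2)
river: ρ → (-2,7,3)
river: ρ → (3,5,-4)
river: ρ → (-4,3,4)
river: ρ → (4,5,-3)
river: ρ → (-3,7,2)
river: ρ → (2,5,-6)
river: ρ → (-6,7,1)
river: ρ → (1,7,-6)
river: ρ → (-6,5,2)
river: ρ → (2,7,-3)
closes: descent 1, river 18
min |a| on river = 1

1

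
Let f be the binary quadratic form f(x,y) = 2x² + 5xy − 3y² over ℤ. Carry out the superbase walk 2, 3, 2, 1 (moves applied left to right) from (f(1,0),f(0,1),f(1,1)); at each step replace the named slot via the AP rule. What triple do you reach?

start (2,-3,4) = (f(1,0),f(0,1),f(1,1))
replace slot 2: 2·(2+4) − (-3) = 15 → (2,15,4)
replace slot 3: 2·(2+15) − 4 = 30 → (2,15,30)
replace slot 2: 2·(2+30) − 15 = 49 → (2,49,30)
replace slot 1: 2·(49+30) − 2 = 156 → (156,49,30)

156,49,30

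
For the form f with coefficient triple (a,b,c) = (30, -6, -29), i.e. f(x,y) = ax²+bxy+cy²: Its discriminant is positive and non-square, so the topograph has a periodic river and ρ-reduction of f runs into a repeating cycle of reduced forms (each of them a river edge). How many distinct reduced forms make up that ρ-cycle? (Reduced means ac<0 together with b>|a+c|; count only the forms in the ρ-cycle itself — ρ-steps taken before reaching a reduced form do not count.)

D = 3516, ⌊√D⌋ = 59
descent: ρ → (-29,6,30)  [lands on river]
river: ρ → (30,54,-5)
river: ρ → (-5,56,19)
river: ρ → (19,58,-2)
river: ρ → (-2,58,19)
river: ρ → (19,56,-5)
river: ρ → (-5,54,30)
river: ρ → (30,6,-29)
river: ρ → (-29,52,7)
river: ρ → (7,46,-50)
river: ρ → (-50,54,3)
river: ρ → (3,54,-50)
river: ρ → (-50,46,7)
river: ρ → (7,52,-29)
ρ-cycle length = 14 (tail of 1 descent step not counted)

14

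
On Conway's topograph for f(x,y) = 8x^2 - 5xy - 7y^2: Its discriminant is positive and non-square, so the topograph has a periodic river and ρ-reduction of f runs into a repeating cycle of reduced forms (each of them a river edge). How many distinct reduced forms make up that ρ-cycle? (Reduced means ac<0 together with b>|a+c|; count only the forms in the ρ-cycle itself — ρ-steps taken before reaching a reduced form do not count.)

D = 249, ⌊√D⌋ = 15
descent: ρ → (-7,5,8)  [lands on river]
river: ρ → (8,11,-4)
river: ρ → (-4,13,5)
river: ρ → (5,7,-10)
river: ρ → (-10,13,2)
river: ρ → (2,15,-3)
river: ρ → (-3,15,2)
river: ρ → (2,13,-10)
river: ρ → (-10,7,5)
river: ρ → (5,13,-4)
river: ρ → (-4,11,8)
river: ρ → (8,5,-7)
river: ρ → (-7,9,6)
river: ρ → (6,15,-1)
river: ρ → (-1,15,6)
river: ρ → (6,9,-7)
ρ-cycle length = 16 (tail of 1 descent step not counted)

16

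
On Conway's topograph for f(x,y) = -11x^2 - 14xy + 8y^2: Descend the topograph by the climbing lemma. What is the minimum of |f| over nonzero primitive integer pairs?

descent: ρ → (8,14,-11)  [lands on river]
river: ρ → (-11,8,11)
river: ρ → (11,14,-8)
river: ρ → (-8,18,7)
river: ρ → (7,10,-16)
river: ρ → (-16,22,1)
river: ρ → (1,22,-16)
river: ρ → (-16,10,7)
river: ρ → (7,18,-8)
river: ρ → (-8,14,11)
river: ρ → (11,8,-11)
river: ρ → (-11,14,8)
river: ρ → (8,18,-7)
river: ρ → (-7,10,16)
river: ρ → (16,22,-1)
river: ρ → (-1,22,16)
river: ρ → (16,10,-7)
river: ρ → (-7,18,8)
closes: descent 1, river 18
min |a| on river = 1

1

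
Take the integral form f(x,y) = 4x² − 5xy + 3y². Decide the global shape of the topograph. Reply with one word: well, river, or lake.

D = b²−4ac = (-5)² − 4·4·3 = -23
D < 0 ⇒ definite ⇒ every region one sign ⇒ single well

well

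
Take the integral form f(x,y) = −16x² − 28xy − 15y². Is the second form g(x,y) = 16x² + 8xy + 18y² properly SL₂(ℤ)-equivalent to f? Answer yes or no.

D₁ = -176, D₂ = -1088
discriminants differ ⇒ not SL₂(ℤ)-equivalent

no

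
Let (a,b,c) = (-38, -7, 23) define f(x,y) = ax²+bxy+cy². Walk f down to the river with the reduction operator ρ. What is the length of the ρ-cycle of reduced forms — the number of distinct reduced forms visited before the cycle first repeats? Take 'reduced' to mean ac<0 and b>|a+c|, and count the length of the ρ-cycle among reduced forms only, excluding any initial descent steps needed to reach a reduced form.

D = 3545, ⌊√D⌋ = 59
descent: ρ → (23,53,-8)  [lands on river]
river: ρ → (-8,59,2)
river: ρ → (2,57,-37)
river: ρ → (-37,17,22)
river: ρ → (22,27,-32)
river: ρ → (-32,37,17)
river: ρ → (17,31,-38)
river: ρ → (-38,45,10)
river: ρ → (10,55,-13)
river: ρ → (-13,49,22)
river: ρ → (22,39,-23)
river: ρ → (-23,53,8)
river: ρ → (8,59,-2)
river: ρ → (-2,57,37)
river: ρ → (37,17,-22)
river: ρ → (-22,27,32)
river: ρ → (32,37,-17)
river: ρ → (-17,31,38)
river: ρ → (38,45,-10)
river: ρ → (-10,55,13)
river: ρ → (13,49,-22)
river: ρ → (-22,39,23)
ρ-cycle length = 22 (tail of 1 descent step not counted)

22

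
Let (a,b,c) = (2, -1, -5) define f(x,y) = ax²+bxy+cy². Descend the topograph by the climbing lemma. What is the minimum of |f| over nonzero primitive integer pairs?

descent: ρ → (-5,1,2)
descent: ρ → (2,3,-4)  [lands on river]
river: ρ → (-4,5,1)
river: ρ → (1,5,-4)
river: ρ → (-4,3,2)
river: ρ → (2,5,-2)
river: ρ → (-2,3,4)
river: ρ → (4,5,-1)
river: ρ → (-1,5,4)
river: ρ → (4,3,-2)
river: ρ → (-2,5,2)
closes: descent 2, river 10
min |a| on river = 1

1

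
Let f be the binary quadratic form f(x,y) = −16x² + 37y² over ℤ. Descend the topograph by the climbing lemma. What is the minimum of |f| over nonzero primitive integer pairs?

descent: ρ → (37,0,-16)
descent: ρ → (-16,32,21)  [lands on river]
river: ρ → (21,10,-27)
river: ρ → (-27,44,4)
river: ρ → (4,44,-27)
river: ρ → (-27,10,21)
river: ρ → (21,32,-16)
closes: descent 2, river 6
min |a| on river = 4

4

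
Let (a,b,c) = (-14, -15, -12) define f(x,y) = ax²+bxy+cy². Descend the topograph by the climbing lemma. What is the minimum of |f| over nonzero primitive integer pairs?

translate: b→-13 (≡15 mod 28), so (14,15,12)→(14,-13,11)
flip: (14,-13,11)→(11,13,14)
translate: b→-9 (≡13 mod 22), so (11,13,14)→(11,-9,12)
reduced (well bottom): (11,-9,12) with a≤c, −a<b≤a
well minimum |f| = |-11| = 11 (negative-definite)

11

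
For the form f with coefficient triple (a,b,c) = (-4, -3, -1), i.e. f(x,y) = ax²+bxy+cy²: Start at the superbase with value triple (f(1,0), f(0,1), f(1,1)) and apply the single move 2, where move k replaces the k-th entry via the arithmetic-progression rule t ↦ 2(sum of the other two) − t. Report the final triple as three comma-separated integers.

start (-4,-1,-8) = (f(1,0),f(0,1),f(1,1))
replace slot 2: 2·((-4)+(-8)) − (-1) = -23 → (-4,-23,-8)

-4,-23,-8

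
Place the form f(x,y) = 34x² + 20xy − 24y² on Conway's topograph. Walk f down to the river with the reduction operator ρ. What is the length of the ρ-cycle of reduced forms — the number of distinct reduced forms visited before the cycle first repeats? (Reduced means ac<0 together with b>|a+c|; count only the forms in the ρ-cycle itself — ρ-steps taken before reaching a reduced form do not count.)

D = 3664, ⌊√D⌋ = 60
river: ρ → (-24,28,30)
river: ρ → (30,32,-22)
river: ρ → (-22,56,6)
river: ρ → (6,52,-40)
river: ρ → (-40,28,18)
river: ρ → (18,44,-24)
river: ρ → (-24,52,10)
river: ρ → (10,48,-34)
river: ρ → (-34,20,24)
river: ρ → (24,28,-30)
river: ρ → (-30,32,22)
river: ρ → (22,56,-6)
river: ρ → (-6,52,40)
river: ρ → (40,28,-18)
river: ρ → (-18,44,24)
river: ρ → (24,52,-10)
river: ρ → (-10,48,34)
river: ρ → (34,20,-24)
ρ-cycle length = 18 (tail of 0 descent steps not counted)

18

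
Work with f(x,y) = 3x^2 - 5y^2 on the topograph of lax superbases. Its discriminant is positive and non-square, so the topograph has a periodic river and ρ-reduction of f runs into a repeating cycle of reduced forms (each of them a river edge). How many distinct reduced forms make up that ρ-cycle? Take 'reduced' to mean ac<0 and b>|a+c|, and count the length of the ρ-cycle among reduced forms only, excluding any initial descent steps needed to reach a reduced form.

D = 60, ⌊√D⌋ = 7
descent: ρ → (-5,0,3)
descent: ρ → (3,6,-2)  [lands on river]
river: ρ → (-2,6,3)
ρ-cycle length = 2 (tail of 2 descent steps not counted)

2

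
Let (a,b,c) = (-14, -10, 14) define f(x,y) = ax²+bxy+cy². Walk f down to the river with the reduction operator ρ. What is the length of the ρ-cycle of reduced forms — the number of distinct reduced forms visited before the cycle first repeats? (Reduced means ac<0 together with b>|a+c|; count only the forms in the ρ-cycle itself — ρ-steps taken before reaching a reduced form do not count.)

D = 884, ⌊√D⌋ = 29
descent: ρ → (14,10,-14)  [lands on river]
river: ρ → (-14,18,10)
river: ρ → (10,22,-10)
river: ρ → (-10,18,14)
ρ-cycle length = 4 (tail of 1 descent step not counted)

4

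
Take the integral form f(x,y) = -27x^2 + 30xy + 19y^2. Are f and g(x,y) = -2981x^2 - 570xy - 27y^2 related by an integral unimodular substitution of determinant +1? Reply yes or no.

D₁ = 2952, D₂ = 2952
river cycle of f (length 8): (19, 46, -11), (-11, 42, 27), (27, 12, -26), (-26, 40, 13), (13, 38, -29), (-29, 20, 22), (22, 24, -27), (-27, 30, 19)
river cycle of g (length 8): (-27, 30, 19), (19, 46, -11), (-11, 42, 27), (27, 12, -26), (-26, 40, 13), (13, 38, -29), (-29, 20, 22), (22, 24, -27)
cycles coincide ⇒ equivalent

yes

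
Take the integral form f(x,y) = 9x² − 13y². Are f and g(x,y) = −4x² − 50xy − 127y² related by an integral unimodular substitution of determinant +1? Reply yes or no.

D₁ = 468, D₂ = 468
river cycle of f (length 6): (9, 18, -4), (-4, 14, 17), (17, 20, -1), (-1, 20, 17), (17, 14, -4), (-4, 18, 9)
river cycle of g (length 6): (-4, 14, 17), (17, 20, -1), (-1, 20, 17), (17, 14, -4), (-4, 18, 9), (9, 18, -4)
cycles coincide ⇒ equivalent

yes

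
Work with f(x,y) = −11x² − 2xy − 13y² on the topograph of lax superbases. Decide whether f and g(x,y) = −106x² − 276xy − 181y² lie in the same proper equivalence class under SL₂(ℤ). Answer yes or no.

D₁ = -568, D₂ = -568
f is negative-definite; reduce −f:
−f: reduced (well bottom): (11,2,13) with a≤c, −a<b≤a
flip sign back: reduced form of f is (-11,-2,-13)
g is negative-definite; reduce −g:
−g: translate: b→64 (≡276 mod 212), so (106,276,181)→(106,64,11)
−g: flip: (106,64,11)→(11,-64,106)
−g: translate: b→2 (≡-64 mod 22), so (11,-64,106)→(11,2,13)
−g: reduced (well bottom): (11,2,13) with a≤c, −a<b≤a
flip sign back: reduced form of g is (-11,-2,-13)
reduced forms (-11, -2, -13) vs (-11, -2, -13) ⇒ equivalent

yes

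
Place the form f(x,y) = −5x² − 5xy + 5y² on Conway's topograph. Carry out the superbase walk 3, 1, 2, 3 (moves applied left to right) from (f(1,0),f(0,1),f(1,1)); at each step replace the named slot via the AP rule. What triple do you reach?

start (-5,5,-5) = (f(1,0),f(0,1),f(1,1))
replace slot 3: 2·((-5)+5) − (-5) = 5 → (-5,5,5)
replace slot 1: 2·(5+5) − (-5) = 25 → (25,5,5)
replace slot 2: 2·(25+5) − 5 = 55 → (25,55,5)
replace slot 3: 2·(25+55) − 5 = 155 → (25,55,155)

25,55,155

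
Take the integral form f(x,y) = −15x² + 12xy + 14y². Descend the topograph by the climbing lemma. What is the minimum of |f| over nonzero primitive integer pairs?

river: ρ → (14,16,-13)
river: ρ → (-13,10,17)
river: ρ → (17,24,-6)
river: ρ → (-6,24,17)
river: ρ → (17,10,-13)
river: ρ → (-13,16,14)
river: ρ → (14,12,-15)
river: ρ → (-15,18,11)
river: ρ → (11,26,-7)
river: ρ → (-7,30,3)
river: ρ → (3,30,-7)
river: ρ → (-7,26,11)
river: ρ → (11,18,-15)
river: ρ → (-15,12,14)
closes: descent 0, river 14
min |a| on river = 3

3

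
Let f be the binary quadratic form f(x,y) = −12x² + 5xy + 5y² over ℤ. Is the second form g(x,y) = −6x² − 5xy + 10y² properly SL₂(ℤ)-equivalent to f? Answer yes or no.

D₁ = 265, D₂ = 265
river cycle of f (length 18): (5, 15, -2), (-2, 13, 12), (12, 11, -3), (-3, 13, 8), (8, 3, -8), (-8, 13, 3), (3, 11, -12), (-12, 13, 2), (2, 15, -5), (-5, 15, 2), … (8 more)
river cycle of g (length 22): (10, 5, -6), (-6, 7, 9), (9, 11, -4), (-4, 13, 6), (6, 11, -6), (-6, 13, 4), (4, 11, -9), (-9, 7, 6), (6, 5, -10), (-10, 15, 1), … (12 more)
cycles differ ⇒ inequivalent

no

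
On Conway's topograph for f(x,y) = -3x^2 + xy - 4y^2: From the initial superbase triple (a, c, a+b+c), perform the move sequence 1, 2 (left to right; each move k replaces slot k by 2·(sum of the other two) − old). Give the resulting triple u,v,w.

start (-3,-4,-6) = (f(1,0),f(0,1),f(1,1))
replace slot 1: 2·((-4)+(-6)) − (-3) = -17 → (-17,-4,-6)
replace slot 2: 2·((-17)+(-6)) − (-4) = -42 → (-17,-42,-6)

-17,-42,-6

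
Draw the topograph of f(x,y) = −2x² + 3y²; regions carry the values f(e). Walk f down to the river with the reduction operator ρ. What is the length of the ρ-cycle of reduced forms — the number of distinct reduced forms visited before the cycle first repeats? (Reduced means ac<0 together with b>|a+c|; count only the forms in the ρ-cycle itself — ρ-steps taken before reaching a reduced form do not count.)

D = 24, ⌊√D⌋ = 4
descent: ρ → (3,0,-2)
descent: ρ → (-2,4,1)  [lands on river]
river: ρ → (1,4,-2)
ρ-cycle length = 2 (tail of 2 descent steps not counted)

2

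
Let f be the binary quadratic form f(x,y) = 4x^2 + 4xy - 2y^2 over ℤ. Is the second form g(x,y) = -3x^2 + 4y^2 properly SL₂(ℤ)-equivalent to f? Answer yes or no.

D₁ = 48, D₂ = 48
river cycle of f (length 2): (-2, 4, 4), (4, 4, -2)
river cycle of g (length 2): (-3, 6, 1), (1, 6, -3)
cycles differ ⇒ inequivalent

no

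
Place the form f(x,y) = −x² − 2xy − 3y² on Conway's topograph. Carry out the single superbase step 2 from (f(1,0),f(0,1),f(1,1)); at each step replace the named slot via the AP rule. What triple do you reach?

start (-1,-3,-6) = (f(1,0),f(0,1),f(1,1))
replace slot 2: 2·((-1)+(-6)) − (-3) = -11 → (-1,-11,-6)

-1,-11,-6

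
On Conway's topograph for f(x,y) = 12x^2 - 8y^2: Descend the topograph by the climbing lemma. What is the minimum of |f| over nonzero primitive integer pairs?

descent: ρ → (-8,16,4)  [lands on river]
river: ρ → (4,16,-8)
closes: descent 1, river 2
min |a| on river = 4

4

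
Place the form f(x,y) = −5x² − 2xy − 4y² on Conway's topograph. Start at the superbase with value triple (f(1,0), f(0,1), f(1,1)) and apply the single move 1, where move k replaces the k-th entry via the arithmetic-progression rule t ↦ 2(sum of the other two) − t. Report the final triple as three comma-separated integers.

start (-5,-4,-11) = (f(1,0),f(0,1),f(1,1))
replace slot 1: 2·((-4)+(-11)) − (-5) = -25 → (-25,-4,-11)

-25,-4,-11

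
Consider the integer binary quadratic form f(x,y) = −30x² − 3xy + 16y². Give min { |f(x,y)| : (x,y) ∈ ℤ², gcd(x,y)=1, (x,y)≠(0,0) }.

descent: ρ → (16,35,-11)  [lands on river]
river: ρ → (-11,31,22)
river: ρ → (22,13,-20)
river: ρ → (-20,27,15)
river: ρ → (15,33,-14)
river: ρ → (-14,23,25)
river: ρ → (25,27,-12)
river: ρ → (-12,21,31)
river: ρ → (31,41,-2)
river: ρ → (-2,43,10)
river: ρ → (10,37,-14)
river: ρ → (-14,19,28)
river: ρ → (28,37,-5)
river: ρ → (-5,43,4)
river: ρ → (4,37,-35)
river: ρ → (-35,33,6)
river: ρ → (6,39,-17)
river: ρ → (-17,29,16)
closes: descent 1, river 18
min |a| on river = 2

2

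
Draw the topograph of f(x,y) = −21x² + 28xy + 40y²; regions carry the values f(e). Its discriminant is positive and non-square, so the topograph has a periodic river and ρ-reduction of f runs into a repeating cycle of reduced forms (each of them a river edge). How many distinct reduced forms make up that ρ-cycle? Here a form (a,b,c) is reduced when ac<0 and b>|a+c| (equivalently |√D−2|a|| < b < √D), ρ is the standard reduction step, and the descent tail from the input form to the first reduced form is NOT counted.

D = 4144, ⌊√D⌋ = 64
river: ρ → (40,52,-9)
river: ρ → (-9,56,28)
river: ρ → (28,56,-9)
river: ρ → (-9,52,40)
river: ρ → (40,28,-21)
river: ρ → (-21,56,12)
river: ρ → (12,64,-1)
river: ρ → (-1,64,12)
river: ρ → (12,56,-21)
river: ρ → (-21,28,40)
ρ-cycle length = 10 (tail of 0 descent steps not counted)

10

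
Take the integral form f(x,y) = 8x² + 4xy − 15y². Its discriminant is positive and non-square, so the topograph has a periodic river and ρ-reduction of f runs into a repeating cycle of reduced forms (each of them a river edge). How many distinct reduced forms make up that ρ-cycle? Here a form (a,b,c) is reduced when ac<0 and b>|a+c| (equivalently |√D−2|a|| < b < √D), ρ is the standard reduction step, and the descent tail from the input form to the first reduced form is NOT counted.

D = 496, ⌊√D⌋ = 22
descent: ρ → (-15,-4,8)
descent: ρ → (8,20,-3)  [lands on river]
river: ρ → (-3,22,1)
river: ρ → (1,22,-3)
river: ρ → (-3,20,8)
river: ρ → (8,12,-11)
river: ρ → (-11,10,9)
river: ρ → (9,8,-12)
river: ρ → (-12,16,5)
river: ρ → (5,14,-15)
river: ρ → (-15,16,4)
river: ρ → (4,16,-15)
river: ρ → (-15,14,5)
river: ρ → (5,16,-12)
river: ρ → (-12,8,9)
river: ρ → (9,10,-11)
river: ρ → (-11,12,8)
ρ-cycle length = 16 (tail of 2 descent steps not counted)

16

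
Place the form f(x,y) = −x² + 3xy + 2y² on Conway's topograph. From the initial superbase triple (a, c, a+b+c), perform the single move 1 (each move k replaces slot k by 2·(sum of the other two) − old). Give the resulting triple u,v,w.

start (-1,2,4) = (f(1,0),f(0,1),f(1,1))
replace slot 1: 2·(2+4) − (-1) = 13 → (13,2,4)

13,2,4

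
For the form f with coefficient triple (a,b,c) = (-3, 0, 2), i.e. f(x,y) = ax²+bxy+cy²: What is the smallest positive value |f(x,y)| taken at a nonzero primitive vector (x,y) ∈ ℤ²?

descent: ρ → (2,4,-1)  [lands on river]
river: ρ → (-1,4,2)
closes: descent 1, river 2
min |a| on river = 1

1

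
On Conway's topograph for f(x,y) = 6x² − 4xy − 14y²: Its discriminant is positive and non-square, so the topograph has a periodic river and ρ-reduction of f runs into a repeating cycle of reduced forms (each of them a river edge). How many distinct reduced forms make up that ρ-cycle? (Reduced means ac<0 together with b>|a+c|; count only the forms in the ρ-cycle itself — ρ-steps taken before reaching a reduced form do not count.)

D = 352, ⌊√D⌋ = 18
descent: ρ → (-14,4,6)
descent: ρ → (6,8,-12)  [lands on river]
river: ρ → (-12,16,2)
river: ρ → (2,16,-12)
river: ρ → (-12,8,6)
river: ρ → (6,16,-4)
river: ρ → (-4,16,6)
ρ-cycle length = 6 (tail of 2 descent steps not counted)

6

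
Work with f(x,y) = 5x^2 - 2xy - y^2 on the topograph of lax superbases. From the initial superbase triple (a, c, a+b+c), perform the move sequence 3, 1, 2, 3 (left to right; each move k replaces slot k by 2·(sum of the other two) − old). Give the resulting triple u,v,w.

start (5,-1,2) = (f(1,0),f(0,1),f(1,1))
replace slot 3: 2·(5+(-1)) − 2 = 6 → (5,-1,6)
replace slot 1: 2·((-1)+6) − 5 = 5 → (5,-1,6)
replace slot 2: 2·(5+6) − (-1) = 23 → (5,23,6)
replace slot 3: 2·(5+23) − 6 = 50 → (5,23,50)

5,23,50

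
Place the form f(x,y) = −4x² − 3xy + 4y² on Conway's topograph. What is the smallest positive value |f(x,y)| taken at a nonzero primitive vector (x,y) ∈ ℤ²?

descent: ρ → (4,3,-4)  [lands on river]
river: ρ → (-4,5,3)
river: ρ → (3,7,-2)
river: ρ → (-2,5,6)
river: ρ → (6,7,-1)
river: ρ → (-1,7,6)
river: ρ → (6,5,-2)
river: ρ → (-2,7,3)
river: ρ → (3,5,-4)
river: ρ → (-4,3,4)
river: ρ → (4,5,-3)
river: ρ → (-3,7,2)
river: ρ → (2,5,-6)
river: ρ → (-6,7,1)
river: ρ → (1,7,-6)
river: ρ → (-6,5,2)
river: ρ → (2,7,-3)
river: ρ → (-3,5,4)
closes: descent 1, river 18
min |a| on river = 1

1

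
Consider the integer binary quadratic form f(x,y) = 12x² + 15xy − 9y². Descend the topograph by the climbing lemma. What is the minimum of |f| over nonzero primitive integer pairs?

river: ρ → (-9,21,6)
river: ρ → (6,15,-18)
river: ρ → (-18,21,3)
river: ρ → (3,21,-18)
river: ρ → (-18,15,6)
river: ρ → (6,21,-9)
river: ρ → (-9,15,12)
river: ρ → (12,9,-12)
river: ρ → (-12,15,9)
river: ρ → (9,21,-6)
river: ρ → (-6,15,18)
river: ρ → (18,21,-3)
river: ρ → (-3,21,18)
river: ρ → (18,15,-6)
river: ρ → (-6,21,9)
river: ρ → (9,15,-12)
river: ρ → (-12,9,12)
river: ρ → (12,15,-9)
closes: descent 0, river 18
min |a| on river = 3

3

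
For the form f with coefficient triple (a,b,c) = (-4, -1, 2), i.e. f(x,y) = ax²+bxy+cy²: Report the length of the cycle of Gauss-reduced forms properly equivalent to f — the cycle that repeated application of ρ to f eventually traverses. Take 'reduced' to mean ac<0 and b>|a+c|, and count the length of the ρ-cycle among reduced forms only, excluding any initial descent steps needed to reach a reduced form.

D = 33, ⌊√D⌋ = 5
descent: ρ → (2,5,-1)  [lands on river]
river: ρ → (-1,5,2)
river: ρ → (2,3,-3)
river: ρ → (-3,3,2)
ρ-cycle length = 4 (tail of 1 descent step not counted)

4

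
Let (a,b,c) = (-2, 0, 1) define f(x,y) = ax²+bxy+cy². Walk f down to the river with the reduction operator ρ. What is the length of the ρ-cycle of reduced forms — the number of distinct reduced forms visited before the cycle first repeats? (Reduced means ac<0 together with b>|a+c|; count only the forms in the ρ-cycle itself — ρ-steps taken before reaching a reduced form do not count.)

D = 8, ⌊√D⌋ = 2
descent: ρ → (1,2,-1)  [lands on river]
river: ρ → (-1,2,1)
ρ-cycle length = 2 (tail of 1 descent step not counted)

2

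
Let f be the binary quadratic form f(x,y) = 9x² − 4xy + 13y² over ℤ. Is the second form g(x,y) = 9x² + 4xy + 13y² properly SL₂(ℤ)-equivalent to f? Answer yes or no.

D₁ = -452, D₂ = -452
f: reduced (well bottom): (9,-4,13) with a≤c, −a<b≤a
g: reduced (well bottom): (9,4,13) with a≤c, −a<b≤a
reduced forms (9, -4, 13) vs (9, 4, 13) ⇒ inequivalent

no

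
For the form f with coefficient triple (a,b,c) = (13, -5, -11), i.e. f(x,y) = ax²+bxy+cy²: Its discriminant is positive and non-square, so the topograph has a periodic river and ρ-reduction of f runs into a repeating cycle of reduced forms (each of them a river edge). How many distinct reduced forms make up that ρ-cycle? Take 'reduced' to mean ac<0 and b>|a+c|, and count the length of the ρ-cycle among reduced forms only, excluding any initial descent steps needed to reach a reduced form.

D = 597, ⌊√D⌋ = 24
descent: ρ → (-11,5,13)  [lands on river]
river: ρ → (13,21,-3)
river: ρ → (-3,21,13)
river: ρ → (13,5,-11)
river: ρ → (-11,17,7)
river: ρ → (7,11,-17)
river: ρ → (-17,23,1)
river: ρ → (1,23,-17)
river: ρ → (-17,11,7)
river: ρ → (7,17,-11)
ρ-cycle length = 10 (tail of 1 descent step not counted)

10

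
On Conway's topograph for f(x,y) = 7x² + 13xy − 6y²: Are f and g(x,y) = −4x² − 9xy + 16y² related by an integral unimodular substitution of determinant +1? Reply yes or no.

D₁ = 337, D₂ = 337
river cycle of f (length 42): (-6, 11, 9), (9, 7, -8), (-8, 9, 8), (8, 7, -9), (-9, 11, 6), (6, 13, -7), (-7, 15, 4), (4, 17, -3), (-3, 13, 14), (14, 15, -2), … (32 more)
river cycle of g (length 42): (-4, 15, 7), (7, 13, -6), (-6, 11, 9), (9, 7, -8), (-8, 9, 8), (8, 7, -9), (-9, 11, 6), (6, 13, -7), (-7, 15, 4), (4, 17, -3), … (32 more)
cycles coincide ⇒ equivalent

yes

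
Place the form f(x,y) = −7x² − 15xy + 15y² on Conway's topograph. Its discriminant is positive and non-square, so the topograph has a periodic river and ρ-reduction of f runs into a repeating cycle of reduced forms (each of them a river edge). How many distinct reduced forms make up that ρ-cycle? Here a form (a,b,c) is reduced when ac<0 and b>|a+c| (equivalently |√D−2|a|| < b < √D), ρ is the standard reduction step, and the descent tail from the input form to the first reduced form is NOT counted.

D = 645, ⌊√D⌋ = 25
descent: ρ → (15,15,-7)  [lands on river]
river: ρ → (-7,13,17)
river: ρ → (17,21,-3)
river: ρ → (-3,21,17)
river: ρ → (17,13,-7)
river: ρ → (-7,15,15)
ρ-cycle length = 6 (tail of 1 descent step not counted)

6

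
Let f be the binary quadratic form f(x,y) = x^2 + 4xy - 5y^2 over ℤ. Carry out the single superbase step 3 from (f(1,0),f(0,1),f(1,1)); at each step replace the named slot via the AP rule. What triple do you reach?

start (1,-5,0) = (f(1,0),f(0,1),f(1,1))
replace slot 3: 2·(1+(-5)) − 0 = -8 → (1,-5,-8)

1,-5,-8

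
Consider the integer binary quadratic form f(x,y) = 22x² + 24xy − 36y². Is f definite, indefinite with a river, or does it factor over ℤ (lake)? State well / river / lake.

D = b²−4ac = 24² − 4·22·(-36) = 3744
D > 0 non-square ⇒ indefinite ⇒ periodic river

river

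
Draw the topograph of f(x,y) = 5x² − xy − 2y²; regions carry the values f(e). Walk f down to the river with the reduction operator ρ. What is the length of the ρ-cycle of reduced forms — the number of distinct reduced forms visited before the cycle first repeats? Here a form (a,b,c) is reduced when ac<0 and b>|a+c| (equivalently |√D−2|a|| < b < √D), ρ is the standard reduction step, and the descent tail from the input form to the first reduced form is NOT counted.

D = 41, ⌊√D⌋ = 6
descent: ρ → (-2,5,2)  [lands on river]
river: ρ → (2,3,-4)
river: ρ → (-4,5,1)
river: ρ → (1,5,-4)
river: ρ → (-4,3,2)
river: ρ → (2,5,-2)
river: ρ → (-2,3,4)
river: ρ → (4,5,-1)
river: ρ → (-1,5,4)
river: ρ → (4,3,-2)
ρ-cycle length = 10 (tail of 1 descent step not counted)

10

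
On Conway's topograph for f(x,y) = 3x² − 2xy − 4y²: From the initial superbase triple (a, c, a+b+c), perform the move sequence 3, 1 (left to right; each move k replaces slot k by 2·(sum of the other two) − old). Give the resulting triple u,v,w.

start (3,-4,-3) = (f(1,0),f(0,1),f(1,1))
replace slot 3: 2·(3+(-4)) − (-3) = 1 → (3,-4,1)
replace slot 1: 2·((-4)+1) − 3 = -9 → (-9,-4,1)

-9,-4,1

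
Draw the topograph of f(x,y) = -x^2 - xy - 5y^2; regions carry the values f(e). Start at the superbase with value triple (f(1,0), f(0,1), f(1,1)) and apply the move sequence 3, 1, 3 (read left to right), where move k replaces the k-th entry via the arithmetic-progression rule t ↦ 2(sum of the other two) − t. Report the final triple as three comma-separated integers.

start (-1,-5,-7) = (f(1,0),f(0,1),f(1,1))
replace slot 3: 2·((-1)+(-5)) − (-7) = -5 → (-1,-5,-5)
replace slot 1: 2·((-5)+(-5)) − (-1) = -19 → (-19,-5,-5)
replace slot 3: 2·((-19)+(-5)) − (-5) = -43 → (-19,-5,-43)

-19,-5,-43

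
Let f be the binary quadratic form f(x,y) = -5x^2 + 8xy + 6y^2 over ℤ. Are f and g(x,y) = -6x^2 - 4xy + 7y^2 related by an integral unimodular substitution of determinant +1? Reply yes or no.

D₁ = 184, D₂ = 184
river cycle of f (length 12): (6, 4, -7), (-7, 10, 3), (3, 8, -10), (-10, 12, 1), (1, 12, -10), (-10, 8, 3), (3, 10, -7), (-7, 4, 6), (6, 8, -5), (-5, 12, 2), … (2 more)
river cycle of g (length 12): (7, 4, -6), (-6, 8, 5), (5, 12, -2), (-2, 12, 5), (5, 8, -6), (-6, 4, 7), (7, 10, -3), (-3, 8, 10), (10, 12, -1), (-1, 12, 10), … (2 more)
cycles differ ⇒ inequivalent

no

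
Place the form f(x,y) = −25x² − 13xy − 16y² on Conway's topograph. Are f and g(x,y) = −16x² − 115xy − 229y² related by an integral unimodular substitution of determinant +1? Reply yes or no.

D₁ = -1431, D₂ = -1431
f is negative-definite; reduce −f:
−f: flip: (25,13,16)→(16,-13,25)
−f: reduced (well bottom): (16,-13,25) with a≤c, −a<b≤a
flip sign back: reduced form of f is (-16,13,-25)
g is negative-definite; reduce −g:
−g: translate: b→-13 (≡115 mod 32), so (16,115,229)→(16,-13,25)
−g: reduced (well bottom): (16,-13,25) with a≤c, −a<b≤a
flip sign back: reduced form of g is (-16,13,-25)
reduced forms (-16, 13, -25) vs (-16, 13, -25) ⇒ equivalent

yes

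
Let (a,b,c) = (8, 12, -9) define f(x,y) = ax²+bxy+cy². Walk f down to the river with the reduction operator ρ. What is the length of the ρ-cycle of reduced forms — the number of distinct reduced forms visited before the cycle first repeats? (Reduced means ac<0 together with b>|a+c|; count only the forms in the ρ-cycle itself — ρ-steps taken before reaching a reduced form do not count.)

D = 432, ⌊√D⌋ = 20
river: ρ → (-9,6,11)
river: ρ → (11,16,-4)
river: ρ → (-4,16,11)
river: ρ → (11,6,-9)
river: ρ → (-9,12,8)
river: ρ → (8,20,-1)
river: ρ → (-1,20,8)
river: ρ → (8,12,-9)
ρ-cycle length = 8 (tail of 0 descent steps not counted)

8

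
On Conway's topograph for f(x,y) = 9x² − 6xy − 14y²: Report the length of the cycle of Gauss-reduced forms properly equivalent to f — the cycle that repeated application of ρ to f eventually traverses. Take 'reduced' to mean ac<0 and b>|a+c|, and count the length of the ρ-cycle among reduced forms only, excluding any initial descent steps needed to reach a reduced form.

D = 540, ⌊√D⌋ = 23
descent: ρ → (-14,6,9)  [lands on river]
river: ρ → (9,12,-11)
river: ρ → (-11,10,10)
river: ρ → (10,10,-11)
river: ρ → (-11,12,9)
river: ρ → (9,6,-14)
river: ρ → (-14,22,1)
river: ρ → (1,22,-14)
ρ-cycle length = 8 (tail of 1 descent step not counted)

8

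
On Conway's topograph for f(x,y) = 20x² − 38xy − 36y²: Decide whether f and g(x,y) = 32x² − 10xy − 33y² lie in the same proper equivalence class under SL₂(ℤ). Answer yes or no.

D₁ = 4324, D₂ = 4324
river cycle of f (length 46): (-36, 38, 20), (20, 42, -32), (-32, 22, 30), (30, 38, -24), (-24, 58, 10), (10, 62, -12), (-12, 58, 20), (20, 62, -6), (-6, 58, 40), (40, 22, -24), … (36 more)
river cycle of g (length 42): (-33, 10, 32), (32, 54, -11), (-11, 56, 27), (27, 52, -15), (-15, 38, 48), (48, 58, -5), (-5, 62, 24), (24, 34, -33), (-33, 32, 25), (25, 18, -40), … (32 more)
cycles differ ⇒ inequivalent

no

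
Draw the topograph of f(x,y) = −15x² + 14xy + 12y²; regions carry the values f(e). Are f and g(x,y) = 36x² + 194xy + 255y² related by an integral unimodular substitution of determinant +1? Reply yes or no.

D₁ = 916, D₂ = 916
river cycle of f (length 18): (12, 10, -17), (-17, 24, 5), (5, 26, -12), (-12, 22, 9), (9, 14, -20), (-20, 26, 3), (3, 28, -11), (-11, 16, 15), (15, 14, -12), (-12, 10, 17), … (8 more)
river cycle of g (length 18): (-3, 28, 11), (11, 16, -15), (-15, 14, 12), (12, 10, -17), (-17, 24, 5), (5, 26, -12), (-12, 22, 9), (9, 14, -20), (-20, 26, 3), (3, 28, -11), … (8 more)
cycles coincide ⇒ equivalent

yes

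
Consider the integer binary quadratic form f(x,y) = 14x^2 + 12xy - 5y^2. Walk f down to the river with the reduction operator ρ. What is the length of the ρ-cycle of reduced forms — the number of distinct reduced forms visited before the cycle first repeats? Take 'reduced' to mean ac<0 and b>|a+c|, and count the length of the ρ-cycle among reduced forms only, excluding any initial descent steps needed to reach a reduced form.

D = 424, ⌊√D⌋ = 20
river: ρ → (-5,18,5)
river: ρ → (5,12,-14)
river: ρ → (-14,16,3)
river: ρ → (3,20,-2)
river: ρ → (-2,20,3)
river: ρ → (3,16,-14)
river: ρ → (-14,12,5)
river: ρ → (5,18,-5)
river: ρ → (-5,12,14)
river: ρ → (14,16,-3)
river: ρ → (-3,20,2)
river: ρ → (2,20,-3)
river: ρ → (-3,16,14)
river: ρ → (14,12,-5)
ρ-cycle length = 14 (tail of 0 descent steps not counted)

14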